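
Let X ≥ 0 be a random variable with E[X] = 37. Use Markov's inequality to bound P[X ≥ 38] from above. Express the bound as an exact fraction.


μ = E[X] = 37, a = 38.
Markov: P[X ≥ 38] ≤ μ/a = (37)/38 = 37/38.
Numerically: ≈ 0.97368.
(Since a = 38 > μ = 37.00000, the bound 37/38 is < 1 and informative.)

P[X ≥ 38] ≤ 37/38 ≈ 0.97368.


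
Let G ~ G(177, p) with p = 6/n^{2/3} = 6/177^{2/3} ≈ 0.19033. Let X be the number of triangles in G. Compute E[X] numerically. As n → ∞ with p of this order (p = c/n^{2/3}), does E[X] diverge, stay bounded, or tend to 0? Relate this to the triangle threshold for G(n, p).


Number of potential triangles: C(177, 3) = 908600.
Each occurs with probability p³ ≈ (0.19033)³ ≈ 6.8945705e-03.
By linearity: E[X] = C(177, 3)·p³ ≈ 908600 · 6.8945705e-03 ≈ 6264.40678.
Since α = 2/3 < 1, p = c/n^{2/3} ≫ 1/n is above the triangle threshold p ~ 1/n. Asymptotically E[X] ~ (c³/6)·n^{3(1−α)} = (6³/6)·n^{1} → ∞; triangles are abundant w.h.p.

E[X] ≈ 6264.40678; in regime p = Θ(1/n^{2/3}) E[X] diverges (above the triangle threshold p ~ 1/n).


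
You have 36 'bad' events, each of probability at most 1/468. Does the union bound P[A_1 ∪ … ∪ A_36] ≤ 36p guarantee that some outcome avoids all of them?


Union bound: P[∪_{i=1}^{36} A_i] ≤ Σ_i P[A_i] ≤ 36·p = 36·(1/468) = 1/13.
Numerically: 1/13 ≈ 0.0769231.
Is 1/13 < 1? YES.
Since P[∪ A_i] ≤ 1/13 < 1, the complement has P[∩ A_i^c] ≥ 1 − 1/13 = 12/13 > 0, so some outcome avoids every A_i.

36·p = 1/13 ≈ 0.0769231; existence CERTIFIED by the union bound.


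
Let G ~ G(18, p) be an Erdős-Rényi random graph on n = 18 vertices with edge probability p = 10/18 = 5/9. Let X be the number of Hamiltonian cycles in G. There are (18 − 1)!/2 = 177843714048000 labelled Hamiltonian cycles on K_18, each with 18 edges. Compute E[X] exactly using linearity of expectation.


K_18 has (18 − 1)!/2 = 177843714048000 labelled Hamiltonian cycles.
For each such Hamiltonian cycle H, let X_H = 1 if all 18 edges of H are present in G. Then P[X_H = 1] = p^{18} = (5/9)^{18} = 3814697265625/150094635296999121.
Summing the indicators: E[X] = Σ_H E[X_H] = 177843714048000 · p^{18} = 177843714048000 · 3814697265625/150094635296999121 = 930617187500000000000000/205891132094649.
Numerically: E[X] ≈ 4.52e+09.

E[X] = 177843714048000 · (5/9)^{18} = 930617187500000000000000/205891132094649 ≈ 4.52e+09.


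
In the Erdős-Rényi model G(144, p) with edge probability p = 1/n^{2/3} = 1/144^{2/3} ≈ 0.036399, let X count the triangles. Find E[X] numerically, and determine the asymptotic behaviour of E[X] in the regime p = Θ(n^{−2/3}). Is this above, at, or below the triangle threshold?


Number of potential triangles: C(144, 3) = 487344.
Each occurs with probability p³ ≈ (0.036399)³ ≈ 4.8225309e-05.
By linearity: E[X] = C(144, 3)·p³ ≈ 487344 · 4.8225309e-05 ≈ 23.50231.
Since α = 2/3 < 1, p = c/n^{2/3} ≫ 1/n is above the triangle threshold p ~ 1/n. Asymptotically E[X] ~ (c³/6)·n^{3(1−α)} = (1³/6)·n^{1} → ∞; triangles are abundant w.h.p.

E[X] ≈ 23.50231; in regime p = Θ(1/n^{2/3}) E[X] diverges (above the triangle threshold p ~ 1/n).


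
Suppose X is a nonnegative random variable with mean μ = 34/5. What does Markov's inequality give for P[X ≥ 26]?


μ = E[X] = 34/5, a = 26.
Markov: P[X ≥ 26] ≤ μ/a = (34/5)/26 = 17/65.
Numerically: ≈ 0.2615.
(Since a = 26 > μ = 6.8000, the bound 17/65 is < 1 and informative.)

P[X ≥ 26] ≤ 17/65 ≈ 0.2615.


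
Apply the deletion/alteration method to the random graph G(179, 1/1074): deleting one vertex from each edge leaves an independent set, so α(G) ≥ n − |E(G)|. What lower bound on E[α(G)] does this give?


E[|E(G)|] = C(179, 2)·p = 15931 · (1/1074) = 89/6.
E[α(G)] ≥ n − E[|E(G)|] = 179 − 89/6 = 985/6.
Numerically: ≈ 164.166667.
(This is only a lower bound; the true E[α(G)] may be larger.)

E[α(G)] ≥ 985/6 ≈ 164.166667.


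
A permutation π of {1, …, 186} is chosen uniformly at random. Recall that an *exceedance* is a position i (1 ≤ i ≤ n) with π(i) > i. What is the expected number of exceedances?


Write X = Σ_{i=1}^{186} X_i, where X_i = 1_{π(i) > i}.
For each fixed i, π(i) is uniform over {1, …, 186} (marginal of a uniform permutation), so P[π(i) > i] = (n − i)/n. Summing: Σ_{i=1}^{186} (n − i)/n = (0 + 1 + … + 185)/186 = 186(186 − 1)/(2·186) = (186 − 1)/2.
Hence E[X] = Σ_{i=1}^{186} (186 − i)/186 = 185/2 ≈ 92.500000.

E[X] = 185/2 = 92.500000.


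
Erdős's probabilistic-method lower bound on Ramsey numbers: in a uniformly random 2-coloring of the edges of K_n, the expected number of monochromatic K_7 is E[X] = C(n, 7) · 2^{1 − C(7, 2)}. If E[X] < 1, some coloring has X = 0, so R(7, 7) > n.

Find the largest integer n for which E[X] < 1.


We need C(n, 7) · 2^{1 − 21} < 1, i.e. C(n, 7) < 2^{21 − 1} = 1048576.
Check values of n near the boundary:
  n = 24: C(24, 7) = 346104; 346104 < 1048576? YES
  n = 25: C(25, 7) = 480700; 480700 < 1048576? YES
  n = 26: C(26, 7) = 657800; 657800 < 1048576? YES
  n = 27: C(27, 7) = 888030; 888030 < 1048576? YES
  n = 28: C(28, 7) = 1184040; 1184040 < 1048576? NO
  n = 29: C(29, 7) = 1560780; 1560780 < 1048576? NO
  n = 30: C(30, 7) = 2035800; 2035800 < 1048576? NO
The largest n with C(n, 7) < 1048576 is n = 27 (where E[X] = 444015/524288 ≈ 0.847). Hence R(7, 7) > 27, i.e. R(7, 7) ≥ 28.

Largest n = 27; hence R(7, 7) > 27.


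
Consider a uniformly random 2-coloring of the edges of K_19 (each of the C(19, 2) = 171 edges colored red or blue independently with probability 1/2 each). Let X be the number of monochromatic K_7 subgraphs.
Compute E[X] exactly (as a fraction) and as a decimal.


Let X = Σ_S X_S over the C(19, 7) = 50388 subsets S of size 7, where X_S = 1 if the K_7 on S is monochromatic.
For a fixed S, the K_7 on S has C(7, 2) = 21 edges. P[all 21 edges red] = (1/2)^21, and likewise for blue, so P[monochromatic] = 2·(1/2)^21 = 2^{1 − 21} = 1/1048576.
By linearity: E[X] = C(19, 7) · 2^{1 − 21} = 50388 · 1/1048576 = 12597/262144.
Numerically: E[X] ≈ 0.048.

E[X] = C(19,7)·2^(1−C(7,2)) = 12597/262144 ≈ 0.048.


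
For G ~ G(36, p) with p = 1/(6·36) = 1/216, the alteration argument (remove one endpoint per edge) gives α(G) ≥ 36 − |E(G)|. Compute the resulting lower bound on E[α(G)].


E[|E(G)|] = C(36, 2)·p = 630 · (1/216) = 35/12.
E[α(G)] ≥ n − E[|E(G)|] = 36 − 35/12 = 397/12.
Numerically: ≈ 33.08333.
(This is only a lower bound; the true E[α(G)] may be larger.)

E[α(G)] ≥ 397/12 ≈ 33.08333.


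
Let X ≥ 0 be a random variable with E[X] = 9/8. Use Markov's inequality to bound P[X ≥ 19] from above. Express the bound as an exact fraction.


μ = E[X] = 9/8, a = 19.
Markov: P[X ≥ 19] ≤ μ/a = (9/8)/19 = 9/152.
Numerically: ≈ 0.059211.
(Since a = 19 > μ = 1.125000, the bound 9/152 is < 1 and informative.)

P[X ≥ 19] ≤ 9/152 ≈ 0.059211.


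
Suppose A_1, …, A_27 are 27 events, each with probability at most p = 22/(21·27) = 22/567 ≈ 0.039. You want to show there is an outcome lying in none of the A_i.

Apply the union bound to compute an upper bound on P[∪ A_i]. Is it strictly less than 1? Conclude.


Union bound: P[∪_{i=1}^{27} A_i] ≤ Σ_i P[A_i] ≤ 27·p = 27·(22/567) = 22/21.
Numerically: 22/21 ≈ 1.048.
Is 22/21 < 1? NO.
Since the bound 22/21 is ≥ 1, the union bound is uninformative here; it does NOT by itself certify existence.

27·p = 22/21 ≈ 1.048; existence NOT certified by the union bound.


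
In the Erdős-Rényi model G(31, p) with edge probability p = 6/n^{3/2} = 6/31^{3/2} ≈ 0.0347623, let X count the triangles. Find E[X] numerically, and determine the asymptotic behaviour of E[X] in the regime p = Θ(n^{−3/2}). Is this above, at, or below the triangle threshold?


Number of potential triangles: C(31, 3) = 4495.
Each occurs with probability p³ ≈ (0.0347623)³ ≈ 4.20074316e-05.
By linearity: E[X] = C(31, 3)·p³ ≈ 4495 · 4.20074316e-05 ≈ 0.188823.
Since α = 3/2 > 1, p = c/n^{3/2} = o(1/n) is below the triangle threshold p ~ 1/n. Asymptotically E[X] ~ (c³/6)·n^{3(1−α)} = (6³/6)·n^{-1.5} → 0, so by Markov's inequality G has no triangles w.h.p.

E[X] ≈ 0.188823; in regime p = Θ(1/n^{3/2}) E[X] tends to 0 (below the triangle threshold p ~ 1/n).


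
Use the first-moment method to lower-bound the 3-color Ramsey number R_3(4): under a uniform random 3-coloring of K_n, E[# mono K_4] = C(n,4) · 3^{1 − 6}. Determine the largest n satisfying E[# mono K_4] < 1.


We need C(n, 4) · 3^{1 − 6} < 1, i.e. C(n, 4) < 3^{6 − 1} = 243.
Check values of n near the boundary:
  n = 8: C(8, 4) = 70; 70 < 243? YES
  n = 9: C(9, 4) = 126; 126 < 243? YES
  n = 10: C(10, 4) = 210; 210 < 243? YES
  n = 11: C(11, 4) = 330; 330 < 243? NO
  n = 12: C(12, 4) = 495; 495 < 243? NO
The largest n with C(n, 4) < 243 is n = 10 (where E[X] = 70/81 ≈ 0.864198). Hence R_3(4) > 10, i.e. R_3(4) ≥ 11.

Largest n = 10; hence R_3(4) > 10.


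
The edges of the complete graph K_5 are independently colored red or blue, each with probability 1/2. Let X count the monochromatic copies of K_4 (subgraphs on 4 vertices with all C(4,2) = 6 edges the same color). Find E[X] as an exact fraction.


Let X = Σ_S X_S over the C(5, 4) = 5 subsets S of size 4, where X_S = 1 if the K_4 on S is monochromatic.
For a fixed S, the K_4 on S has C(4, 2) = 6 edges. P[all 6 edges red] = (1/2)^6, and likewise for blue, so P[monochromatic] = 2·(1/2)^6 = 2^{1 − 6} = 1/32.
Summing: E[X] = C(5, 4) · 2^{1 − 6} = 5 · 1/32 = 5/32.
Numerically: E[X] ≈ 0.15625.

E[X] = C(5,4)·2^(1−C(4,2)) = 5/32 ≈ 0.15625.


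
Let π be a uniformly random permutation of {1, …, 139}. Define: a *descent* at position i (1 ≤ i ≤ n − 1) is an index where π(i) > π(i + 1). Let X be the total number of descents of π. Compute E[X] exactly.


Write X = Σ X_I over i = 1, …, 138, with X_I the indicator of one descent.
There are 138 indicators.
For each fixed i, the pair (π(i), π(i+1)) is a uniformly random ordered pair of distinct values from {1, …, 139}; by symmetry P[π(i) > π(i+1)] = 1/2.
By linearity: E[X] = 138 · (1/2) = (139 − 1) · (1/2) = 69 ≈ 69.000000.

E[X] = 69 = 69.000000.


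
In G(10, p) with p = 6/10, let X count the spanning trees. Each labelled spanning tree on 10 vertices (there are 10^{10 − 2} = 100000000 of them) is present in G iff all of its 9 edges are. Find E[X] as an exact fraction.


K_10 has 10^{10 − 2} = 100000000 labelled spanning trees.
For each such spanning tree H, let X_H = 1 if all 9 edges of H are present in G. Then P[X_H = 1] = p^{9} = (3/5)^{9} = 19683/1953125.
By linearity of expectation: E[X] = Σ_H E[X_H] = 100000000 · p^{9} = 100000000 · 19683/1953125 = 5038848/5.
Numerically: E[X] ≈ 1.01e+06.

E[X] = 100000000 · (3/5)^{9} = 5038848/5 ≈ 1.01e+06.


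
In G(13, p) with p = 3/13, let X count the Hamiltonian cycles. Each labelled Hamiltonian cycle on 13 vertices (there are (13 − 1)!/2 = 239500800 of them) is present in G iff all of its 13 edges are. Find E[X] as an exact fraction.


K_13 has (13 − 1)!/2 = 239500800 labelled Hamiltonian cycles.
For each such Hamiltonian cycle H, let X_H = 1 if all 13 edges of H are present in G. Then P[X_H = 1] = p^{13} = (3/13)^{13} = 1594323/302875106592253.
Summing the indicators: E[X] = Σ_H E[X_H] = 239500800 · p^{13} = 239500800 · 1594323/302875106592253 = 381841633958400/302875106592253.
Numerically: E[X] ≈ 1.26.

E[X] = 239500800 · (3/13)^{13} = 381841633958400/302875106592253 ≈ 1.26.


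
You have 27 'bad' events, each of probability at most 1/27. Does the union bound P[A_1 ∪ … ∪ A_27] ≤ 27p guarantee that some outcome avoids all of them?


Union bound: P[∪_{i=1}^{27} A_i] ≤ Σ_i P[A_i] ≤ 27·p = 27·(1/27) = 1.
Numerically: 1 ≈ 1.00000.
Is 1 < 1? NO.
Since the bound 1 is ≥ 1, the union bound is uninformative here; it does NOT by itself certify existence.

27·p = 1 ≈ 1.00000; existence NOT certified by the union bound.


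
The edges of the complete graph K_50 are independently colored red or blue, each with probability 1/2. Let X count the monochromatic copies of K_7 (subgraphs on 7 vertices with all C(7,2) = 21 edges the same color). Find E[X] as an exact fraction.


Let X = Σ_S X_S over the C(50, 7) = 99884400 subsets S of size 7, where X_S = 1 if the K_7 on S is monochromatic.
For a fixed S, the K_7 on S has C(7, 2) = 21 edges. P[all 21 edges red] = (1/2)^21, and likewise for blue, so P[monochromatic] = 2·(1/2)^21 = 2^{1 − 21} = 1/1048576.
By linearity: E[X] = C(50, 7) · 2^{1 − 21} = 99884400 · 1/1048576 = 6242775/65536.
Numerically: E[X] ≈ 95.257187.

E[X] = C(50,7)·2^(1−C(7,2)) = 6242775/65536 ≈ 95.257187.


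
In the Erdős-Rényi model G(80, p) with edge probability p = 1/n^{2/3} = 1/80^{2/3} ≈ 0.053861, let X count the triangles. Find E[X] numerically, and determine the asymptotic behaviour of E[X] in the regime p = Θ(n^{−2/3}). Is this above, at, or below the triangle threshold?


Number of potential triangles: C(80, 3) = 82160.
Each occurs with probability p³ ≈ (0.053861)³ ≈ 1.5625000e-04.
By linearity: E[X] = C(80, 3)·p³ ≈ 82160 · 1.5625000e-04 ≈ 12.83750.
Since α = 2/3 < 1, p = c/n^{2/3} ≫ 1/n is above the triangle threshold p ~ 1/n. Asymptotically E[X] ~ (c³/6)·n^{3(1−α)} = (1³/6)·n^{1} → ∞; triangles are abundant w.h.p.

E[X] ≈ 12.83750; in regime p = Θ(1/n^{2/3}) E[X] diverges (above the triangle threshold p ~ 1/n).


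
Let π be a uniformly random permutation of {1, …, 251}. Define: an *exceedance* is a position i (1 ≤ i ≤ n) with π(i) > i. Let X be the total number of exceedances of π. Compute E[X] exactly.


Write X = Σ_{i=1}^{251} X_i, where X_i = 1_{π(i) > i}.
For each fixed i, π(i) is uniform over {1, …, 251} (marginal of a uniform permutation), so P[π(i) > i] = (n − i)/n. Summing: Σ_{i=1}^{251} (n − i)/n = (0 + 1 + … + 250)/251 = 251(251 − 1)/(2·251) = (251 − 1)/2.
Hence E[X] = Σ_{i=1}^{251} (251 − i)/251 = 125 ≈ 125.000.

E[X] = 125 = 125.000.


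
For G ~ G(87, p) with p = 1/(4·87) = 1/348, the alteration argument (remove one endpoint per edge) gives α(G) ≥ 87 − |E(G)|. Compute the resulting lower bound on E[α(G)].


E[|E(G)|] = C(87, 2)·p = 3741 · (1/348) = 43/4.
E[α(G)] ≥ n − E[|E(G)|] = 87 − 43/4 = 305/4.
Numerically: ≈ 76.250.
(This is only a lower bound; the true E[α(G)] may be larger.)

E[α(G)] ≥ 305/4 ≈ 76.250.


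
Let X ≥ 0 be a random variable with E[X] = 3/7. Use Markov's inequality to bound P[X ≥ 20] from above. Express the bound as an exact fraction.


μ = E[X] = 3/7, a = 20.
Markov: P[X ≥ 20] ≤ μ/a = (3/7)/20 = 3/140.
Numerically: ≈ 0.02143.
(Since a = 20 > μ = 0.42857, the bound 3/140 is < 1 and informative.)

P[X ≥ 20] ≤ 3/140 ≈ 0.02143.


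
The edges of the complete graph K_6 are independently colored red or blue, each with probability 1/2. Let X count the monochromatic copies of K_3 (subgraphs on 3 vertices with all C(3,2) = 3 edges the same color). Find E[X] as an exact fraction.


Let X = Σ_S X_S over the C(6, 3) = 20 subsets S of size 3, where X_S = 1 if the K_3 on S is monochromatic.
For a fixed S, the K_3 on S has C(3, 2) = 3 edges. P[all 3 edges red] = (1/2)^3, and likewise for blue, so P[monochromatic] = 2·(1/2)^3 = 2^{1 − 3} = 1/4.
Summing: E[X] = C(6, 3) · 2^{1 − 3} = 20 · 1/4 = 5.
Numerically: E[X] ≈ 5.000000.

E[X] = C(6,3)·2^(1−C(3,2)) = 5 ≈ 5.000000.


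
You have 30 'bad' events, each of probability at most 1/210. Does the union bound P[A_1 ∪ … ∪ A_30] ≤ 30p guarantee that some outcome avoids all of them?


Union bound: P[∪_{i=1}^{30} A_i] ≤ Σ_i P[A_i] ≤ 30·p = 30·(1/210) = 1/7.
Numerically: 1/7 ≈ 0.143.
Is 1/7 < 1? YES.
Since P[∪ A_i] ≤ 1/7 < 1, the complement has P[∩ A_i^c] ≥ 1 − 1/7 = 6/7 > 0, so some outcome avoids every A_i.

30·p = 1/7 ≈ 0.143; existence CERTIFIED by the union bound.


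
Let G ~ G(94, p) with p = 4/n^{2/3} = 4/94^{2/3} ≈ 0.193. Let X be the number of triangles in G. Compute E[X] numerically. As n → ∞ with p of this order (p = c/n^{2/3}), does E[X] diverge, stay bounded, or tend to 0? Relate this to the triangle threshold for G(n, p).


Number of potential triangles: C(94, 3) = 134044.
Each occurs with probability p³ ≈ (0.193)³ ≈ 7.24310e-03.
By linearity: E[X] = C(94, 3)·p³ ≈ 134044 · 7.24310e-03 ≈ 970.894.
Since α = 2/3 < 1, p = c/n^{2/3} ≫ 1/n is above the triangle threshold p ~ 1/n. Asymptotically E[X] ~ (c³/6)·n^{3(1−α)} = (4³/6)·n^{1} → ∞; triangles are abundant w.h.p.

E[X] ≈ 970.894; in regime p = Θ(1/n^{2/3}) E[X] diverges (above the triangle threshold p ~ 1/n).


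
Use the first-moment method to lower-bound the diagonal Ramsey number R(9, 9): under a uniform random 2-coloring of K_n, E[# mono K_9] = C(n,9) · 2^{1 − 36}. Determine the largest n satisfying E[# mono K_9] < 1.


We need C(n, 9) · 2^{1 − 36} < 1, i.e. C(n, 9) < 2^{36 − 1} = 34359738368.
Check values of n near the boundary:
  n = 62: C(62, 9) = 20286591270; 20286591270 < 34359738368? YES
  n = 63: C(63, 9) = 23667689815; 23667689815 < 34359738368? YES
  n = 64: C(64, 9) = 27540584512; 27540584512 < 34359738368? YES
  n = 65: C(65, 9) = 31966749880; 31966749880 < 34359738368? YES
  n = 66: C(66, 9) = 37014131440; 37014131440 < 34359738368? NO
  n = 67: C(67, 9) = 42757703560; 42757703560 < 34359738368? NO
  n = 68: C(68, 9) = 49280065120; 49280065120 < 34359738368? NO
The largest n with C(n, 9) < 34359738368 is n = 65 (where E[X] = 3995843735/4294967296 ≈ 0.930355). Hence R(9, 9) > 65, i.e. R(9, 9) ≥ 66.

Largest n = 65; hence R(9, 9) > 65.


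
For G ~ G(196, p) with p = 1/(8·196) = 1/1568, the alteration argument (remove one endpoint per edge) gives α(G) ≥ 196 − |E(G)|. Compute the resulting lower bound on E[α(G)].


E[|E(G)|] = C(196, 2)·p = 19110 · (1/1568) = 195/16.
E[α(G)] ≥ n − E[|E(G)|] = 196 − 195/16 = 2941/16.
Numerically: ≈ 183.812.
(This is only a lower bound; the true E[α(G)] may be larger.)

E[α(G)] ≥ 2941/16 ≈ 183.812.


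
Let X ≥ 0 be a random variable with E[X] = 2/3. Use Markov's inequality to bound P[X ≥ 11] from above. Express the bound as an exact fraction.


μ = E[X] = 2/3, a = 11.
Markov: P[X ≥ 11] ≤ μ/a = (2/3)/11 = 2/33.
Numerically: ≈ 0.06061.
(Since a = 11 > μ = 0.66667, the bound 2/33 is < 1 and informative.)

P[X ≥ 11] ≤ 2/33 ≈ 0.06061.


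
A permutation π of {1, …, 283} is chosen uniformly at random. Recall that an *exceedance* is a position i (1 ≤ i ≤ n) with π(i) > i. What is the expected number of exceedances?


Write X = Σ_{i=1}^{283} X_i, where X_i = 1_{π(i) > i}.
For each fixed i, π(i) is uniform over {1, …, 283} (marginal of a uniform permutation), so P[π(i) > i] = (n − i)/n. Summing: Σ_{i=1}^{283} (n − i)/n = (0 + 1 + … + 282)/283 = 283(283 − 1)/(2·283) = (283 − 1)/2.
Hence E[X] = Σ_{i=1}^{283} (283 − i)/283 = 141 ≈ 141.000000.

E[X] = 141 = 141.000000.


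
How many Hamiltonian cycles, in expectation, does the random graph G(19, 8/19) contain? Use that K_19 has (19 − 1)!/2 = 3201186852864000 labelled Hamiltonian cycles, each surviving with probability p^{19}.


K_19 has (19 − 1)!/2 = 3201186852864000 labelled Hamiltonian cycles.
For each such Hamiltonian cycle H, let X_H = 1 if all 19 edges of H are present in G. Then P[X_H = 1] = p^{19} = (8/19)^{19} = 144115188075855872/1978419655660313589123979.
By linearity: E[X] = Σ_H E[X_H] = 3201186852864000 · p^{19} = 3201186852864000 · 144115188075855872/1978419655660313589123979 = 461339645366452518590934417408000/1978419655660313589123979.
Numerically: E[X] ≈ 2.33e+08.

E[X] = 3201186852864000 · (8/19)^{19} = 461339645366452518590934417408000/1978419655660313589123979 ≈ 2.33e+08.


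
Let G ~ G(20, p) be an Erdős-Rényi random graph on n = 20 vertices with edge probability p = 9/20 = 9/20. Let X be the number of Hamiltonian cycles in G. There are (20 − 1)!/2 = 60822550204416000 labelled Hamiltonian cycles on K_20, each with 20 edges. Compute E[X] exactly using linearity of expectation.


K_20 has (20 − 1)!/2 = 60822550204416000 labelled Hamiltonian cycles.
For each such Hamiltonian cycle H, let X_H = 1 if all 20 edges of H are present in G. Then P[X_H = 1] = p^{20} = (9/20)^{20} = 12157665459056928801/104857600000000000000000000.
Summing the indicators: E[X] = Σ_H E[X_H] = 60822550204416000 · p^{20} = 60822550204416000 · 12157665459056928801/104857600000000000000000000 = 180532279724605553545860280221/25600000000000000000.
Numerically: E[X] ≈ 7.052e+09.

E[X] = 60822550204416000 · (9/20)^{20} = 180532279724605553545860280221/25600000000000000000 ≈ 7.052e+09.


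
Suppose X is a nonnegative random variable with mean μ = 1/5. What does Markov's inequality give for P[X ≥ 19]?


μ = E[X] = 1/5, a = 19.
Markov: P[X ≥ 19] ≤ μ/a = (1/5)/19 = 1/95.
Numerically: ≈ 0.010526.
(Since a = 19 > μ = 0.200000, the bound 1/95 is < 1 and informative.)

P[X ≥ 19] ≤ 1/95 ≈ 0.010526.


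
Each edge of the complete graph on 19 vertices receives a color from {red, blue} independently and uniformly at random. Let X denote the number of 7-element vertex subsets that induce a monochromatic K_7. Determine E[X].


Let X = Σ_S X_S over the C(19, 7) = 50388 subsets S of size 7, where X_S = 1 if the K_7 on S is monochromatic.
For a fixed S, the K_7 on S has C(7, 2) = 21 edges. P[all 21 edges red] = (1/2)^21, and likewise for blue, so P[monochromatic] = 2·(1/2)^21 = 2^{1 − 21} = 1/1048576.
Summing: E[X] = C(19, 7) · 2^{1 − 21} = 50388 · 1/1048576 = 12597/262144.
Numerically: E[X] ≈ 0.048.

E[X] = C(19,7)·2^(1−C(7,2)) = 12597/262144 ≈ 0.048.


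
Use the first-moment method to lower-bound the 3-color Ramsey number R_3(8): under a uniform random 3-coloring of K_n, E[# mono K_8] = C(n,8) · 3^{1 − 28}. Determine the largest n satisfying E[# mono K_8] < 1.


We need C(n, 8) · 3^{1 − 28} < 1, i.e. C(n, 8) < 3^{28 − 1} = 7625597484987.
Check values of n near the boundary:
  n = 154: C(154, 8) = 6521818990995; 6521818990995 < 7625597484987? YES
  n = 155: C(155, 8) = 6876747915675; 6876747915675 < 7625597484987? YES
  n = 156: C(156, 8) = 7248464019225; 7248464019225 < 7625597484987? YES
  n = 157: C(157, 8) = 7637643295425; 7637643295425 < 7625597484987? NO
The largest n with C(n, 8) < 7625597484987 is n = 156 (where E[X] = 805384891025/847288609443 ≈ 0.95054). Hence R_3(8) > 156, i.e. R_3(8) ≥ 157.

Largest n = 156; hence R_3(8) > 156.


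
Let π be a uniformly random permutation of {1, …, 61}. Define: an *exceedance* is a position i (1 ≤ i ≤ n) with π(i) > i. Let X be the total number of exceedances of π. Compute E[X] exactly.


Write X = Σ_{i=1}^{61} X_i, where X_i = 1_{π(i) > i}.
For each fixed i, π(i) is uniform over {1, …, 61} (marginal of a uniform permutation), so P[π(i) > i] = (n − i)/n. Summing: Σ_{i=1}^{61} (n − i)/n = (0 + 1 + … + 60)/61 = 61(61 − 1)/(2·61) = (61 − 1)/2.
Hence E[X] = Σ_{i=1}^{61} (61 − i)/61 = 30 ≈ 30.000.

E[X] = 30 = 30.000.


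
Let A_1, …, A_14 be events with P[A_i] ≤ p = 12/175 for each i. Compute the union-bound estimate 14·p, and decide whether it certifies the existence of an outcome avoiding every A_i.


Union bound: P[∪_{i=1}^{14} A_i] ≤ Σ_i P[A_i] ≤ 14·p = 14·(12/175) = 24/25.
Numerically: 24/25 ≈ 0.96000.
Is 24/25 < 1? YES.
Since P[∪ A_i] ≤ 24/25 < 1, the complement has P[∩ A_i^c] ≥ 1 − 24/25 = 1/25 > 0, so some outcome avoids every A_i.

14·p = 24/25 ≈ 0.96000; existence CERTIFIED by the union bound.


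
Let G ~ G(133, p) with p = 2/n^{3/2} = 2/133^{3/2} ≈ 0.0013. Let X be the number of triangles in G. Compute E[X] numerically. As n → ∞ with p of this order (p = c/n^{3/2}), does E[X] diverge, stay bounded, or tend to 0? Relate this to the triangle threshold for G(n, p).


Number of potential triangles: C(133, 3) = 383306.
Each occurs with probability p³ ≈ (0.0013)³ ≈ 2.21696e-09.
By linearity: E[X] = C(133, 3)·p³ ≈ 383306 · 2.21696e-09 ≈ 0.001.
Since α = 3/2 > 1, p = c/n^{3/2} = o(1/n) is below the triangle threshold p ~ 1/n. Asymptotically E[X] ~ (c³/6)·n^{3(1−α)} = (2³/6)·n^{-1.5} → 0, so by Markov's inequality G has no triangles w.h.p.

E[X] ≈ 0.001; in regime p = Θ(1/n^{3/2}) E[X] tends to 0 (below the triangle threshold p ~ 1/n).


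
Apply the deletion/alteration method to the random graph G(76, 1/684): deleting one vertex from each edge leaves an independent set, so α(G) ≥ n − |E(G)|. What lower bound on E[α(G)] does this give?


E[|E(G)|] = C(76, 2)·p = 2850 · (1/684) = 25/6.
E[α(G)] ≥ n − E[|E(G)|] = 76 − 25/6 = 431/6.
Numerically: ≈ 71.833.
(This is only a lower bound; the true E[α(G)] may be larger.)

E[α(G)] ≥ 431/6 ≈ 71.833.


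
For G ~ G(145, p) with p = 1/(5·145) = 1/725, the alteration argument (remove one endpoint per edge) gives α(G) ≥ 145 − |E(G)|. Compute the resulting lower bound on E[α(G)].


E[|E(G)|] = C(145, 2)·p = 10440 · (1/725) = 72/5.
E[α(G)] ≥ n − E[|E(G)|] = 145 − 72/5 = 653/5.
Numerically: ≈ 130.6000.
(This is only a lower bound; the true E[α(G)] may be larger.)

E[α(G)] ≥ 653/5 ≈ 130.6000.


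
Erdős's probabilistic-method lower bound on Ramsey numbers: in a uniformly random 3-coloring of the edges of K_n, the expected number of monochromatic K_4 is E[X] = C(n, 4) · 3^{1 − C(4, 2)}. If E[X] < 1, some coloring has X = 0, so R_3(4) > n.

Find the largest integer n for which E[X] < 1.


We need C(n, 4) · 3^{1 − 6} < 1, i.e. C(n, 4) < 3^{6 − 1} = 243.
Check values of n near the boundary:
  n = 5: C(5, 4) = 5; 5 < 243? YES
  n = 6: C(6, 4) = 15; 15 < 243? YES
  n = 7: C(7, 4) = 35; 35 < 243? YES
  n = 8: C(8, 4) = 70; 70 < 243? YES
  n = 9: C(9, 4) = 126; 126 < 243? YES
  n = 10: C(10, 4) = 210; 210 < 243? YES
  n = 11: C(11, 4) = 330; 330 < 243? NO
The largest n with C(n, 4) < 243 is n = 10 (where E[X] = 70/81 ≈ 0.8642). Hence R_3(4) > 10, i.e. R_3(4) ≥ 11.

Largest n = 10; hence R_3(4) > 10.


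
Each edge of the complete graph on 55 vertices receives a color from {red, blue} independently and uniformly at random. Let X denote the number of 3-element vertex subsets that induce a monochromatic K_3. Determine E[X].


Let X = Σ_S X_S over the C(55, 3) = 26235 subsets S of size 3, where X_S = 1 if the K_3 on S is monochromatic.
For a fixed S, the K_3 on S has C(3, 2) = 3 edges. P[all 3 edges red] = (1/2)^3, and likewise for blue, so P[monochromatic] = 2·(1/2)^3 = 2^{1 − 3} = 1/4.
By linearity: E[X] = C(55, 3) · 2^{1 − 3} = 26235 · 1/4 = 26235/4.
Numerically: E[X] ≈ 6558.750000.

E[X] = C(55,3)·2^(1−C(3,2)) = 26235/4 ≈ 6558.750000.


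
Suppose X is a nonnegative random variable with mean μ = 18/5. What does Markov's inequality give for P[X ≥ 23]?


μ = E[X] = 18/5, a = 23.
Markov: P[X ≥ 23] ≤ μ/a = (18/5)/23 = 18/115.
Numerically: ≈ 0.157.
(Since a = 23 > μ = 3.600, the bound 18/115 is < 1 and informative.)

P[X ≥ 23] ≤ 18/115 ≈ 0.157.


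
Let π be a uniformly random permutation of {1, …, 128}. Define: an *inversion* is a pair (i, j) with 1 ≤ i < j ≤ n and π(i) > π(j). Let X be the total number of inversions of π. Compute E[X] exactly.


Write X = Σ X_I over the C(128, 2) = 8128 pairs i < j, with X_I the indicator of one inversion.
There are 8128 indicators.
For each fixed pair i < j, the values π(i) and π(j) are two distinct elements of {1, …, 128} in uniformly random order; by symmetry P[π(i) > π(j)] = 1/2.
By linearity: E[X] = 8128 · (1/2) = C(128, 2) · (1/2) = 8128/2 = 4064 ≈ 4064.00000.

E[X] = 4064 = 4064.00000.


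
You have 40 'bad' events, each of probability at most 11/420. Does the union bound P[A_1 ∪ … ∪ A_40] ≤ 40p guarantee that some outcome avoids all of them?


Union bound: P[∪_{i=1}^{40} A_i] ≤ Σ_i P[A_i] ≤ 40·p = 40·(11/420) = 22/21.
Numerically: 22/21 ≈ 1.0476.
Is 22/21 < 1? NO.
Since the bound 22/21 is ≥ 1, the union bound is uninformative here; it does NOT by itself certify existence.

40·p = 22/21 ≈ 1.0476; existence NOT certified by the union bound.


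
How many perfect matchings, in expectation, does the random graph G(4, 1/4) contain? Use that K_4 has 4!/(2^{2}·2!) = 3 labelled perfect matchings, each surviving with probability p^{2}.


K_4 has 4!/(2^{2}·2!) = 3 labelled perfect matchings.
For each such perfect matching H, let X_H = 1 if all 2 edges of H are present in G. Then P[X_H = 1] = p^{2} = (1/4)^{2} = 1/16.
Summing the indicators: E[X] = Σ_H E[X_H] = 3 · p^{2} = 3 · 1/16 = 3/16.
Numerically: E[X] ≈ 0.1875.

E[X] = 3 · (1/4)^{2} = 3/16 ≈ 0.1875.


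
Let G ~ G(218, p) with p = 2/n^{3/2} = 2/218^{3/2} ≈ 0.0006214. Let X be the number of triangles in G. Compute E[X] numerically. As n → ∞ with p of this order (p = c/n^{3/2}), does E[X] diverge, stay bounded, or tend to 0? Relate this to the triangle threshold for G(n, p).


Number of potential triangles: C(218, 3) = 1703016.
Each occurs with probability p³ ≈ (0.0006214)³ ≈ 2.399030e-10.
By linearity: E[X] = C(218, 3)·p³ ≈ 1703016 · 2.399030e-10 ≈ 0.0004.
Since α = 3/2 > 1, p = c/n^{3/2} = o(1/n) is below the triangle threshold p ~ 1/n. Asymptotically E[X] ~ (c³/6)·n^{3(1−α)} = (2³/6)·n^{-1.5} → 0, so by Markov's inequality G has no triangles w.h.p.

E[X] ≈ 0.0004; in regime p = Θ(1/n^{3/2}) E[X] tends to 0 (below the triangle threshold p ~ 1/n).


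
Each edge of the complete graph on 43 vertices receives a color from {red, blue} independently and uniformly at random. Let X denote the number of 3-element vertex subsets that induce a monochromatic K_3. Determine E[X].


Let X = Σ_S X_S over the C(43, 3) = 12341 subsets S of size 3, where X_S = 1 if the K_3 on S is monochromatic.
For a fixed S, the K_3 on S has C(3, 2) = 3 edges. P[all 3 edges red] = (1/2)^3, and likewise for blue, so P[monochromatic] = 2·(1/2)^3 = 2^{1 − 3} = 1/4.
By linearity: E[X] = C(43, 3) · 2^{1 − 3} = 12341 · 1/4 = 12341/4.
Numerically: E[X] ≈ 3085.2500.

E[X] = C(43,3)·2^(1−C(3,2)) = 12341/4 ≈ 3085.2500.


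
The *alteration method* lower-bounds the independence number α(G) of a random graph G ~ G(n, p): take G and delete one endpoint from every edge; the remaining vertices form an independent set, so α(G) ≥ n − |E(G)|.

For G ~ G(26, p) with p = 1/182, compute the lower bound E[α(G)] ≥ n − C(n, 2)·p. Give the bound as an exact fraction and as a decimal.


E[|E(G)|] = C(26, 2)·p = 325 · (1/182) = 25/14.
E[α(G)] ≥ n − E[|E(G)|] = 26 − 25/14 = 339/14.
Numerically: ≈ 24.21429.
(This is only a lower bound; the true E[α(G)] may be larger.)

E[α(G)] ≥ 339/14 ≈ 24.21429.


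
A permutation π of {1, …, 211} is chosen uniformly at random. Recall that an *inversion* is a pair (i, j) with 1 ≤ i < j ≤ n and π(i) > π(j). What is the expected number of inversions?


Write X = Σ X_I over the C(211, 2) = 22155 pairs i < j, with X_I the indicator of one inversion.
There are 22155 indicators.
For each fixed pair i < j, the values π(i) and π(j) are two distinct elements of {1, …, 211} in uniformly random order; by symmetry P[π(i) > π(j)] = 1/2.
By linearity: E[X] = 22155 · (1/2) = C(211, 2) · (1/2) = 22155/2 = 22155/2 ≈ 11077.500.

E[X] = 22155/2 = 11077.500.


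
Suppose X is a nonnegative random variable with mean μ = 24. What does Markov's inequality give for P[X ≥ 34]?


μ = E[X] = 24, a = 34.
Markov: P[X ≥ 34] ≤ μ/a = (24)/34 = 12/17.
Numerically: ≈ 0.7059.
(Since a = 34 > μ = 24.0000, the bound 12/17 is < 1 and informative.)

P[X ≥ 34] ≤ 12/17 ≈ 0.7059.


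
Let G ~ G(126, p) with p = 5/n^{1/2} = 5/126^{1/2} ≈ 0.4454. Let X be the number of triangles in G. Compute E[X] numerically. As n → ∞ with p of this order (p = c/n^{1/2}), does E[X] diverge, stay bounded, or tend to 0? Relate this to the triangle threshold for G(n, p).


Number of potential triangles: C(126, 3) = 325500.
Each occurs with probability p³ ≈ (0.4454)³ ≈ 8.838004e-02.
By linearity: E[X] = C(126, 3)·p³ ≈ 325500 · 8.838004e-02 ≈ 28767.7031.
Since α = 1/2 < 1, p = c/n^{1/2} ≫ 1/n is above the triangle threshold p ~ 1/n. Asymptotically E[X] ~ (c³/6)·n^{3(1−α)} = (5³/6)·n^{1.5} → ∞; triangles are abundant w.h.p.

E[X] ≈ 28767.7031; in regime p = Θ(1/n^{1/2}) E[X] diverges (above the triangle threshold p ~ 1/n).


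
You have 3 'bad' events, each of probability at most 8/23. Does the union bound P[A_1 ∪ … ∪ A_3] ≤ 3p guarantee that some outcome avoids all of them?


Union bound: P[∪_{i=1}^{3} A_i] ≤ Σ_i P[A_i] ≤ 3·p = 3·(8/23) = 24/23.
Numerically: 24/23 ≈ 1.0435.
Is 24/23 < 1? NO.
Since the bound 24/23 is ≥ 1, the union bound is uninformative here; it does NOT by itself certify existence.

3·p = 24/23 ≈ 1.0435; existence NOT certified by the union bound.


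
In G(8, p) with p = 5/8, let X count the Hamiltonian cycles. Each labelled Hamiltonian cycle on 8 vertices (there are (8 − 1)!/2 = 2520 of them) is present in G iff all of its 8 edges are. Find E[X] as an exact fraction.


K_8 has (8 − 1)!/2 = 2520 labelled Hamiltonian cycles.
For each such Hamiltonian cycle H, let X_H = 1 if all 8 edges of H are present in G. Then P[X_H = 1] = p^{8} = (5/8)^{8} = 390625/16777216.
By linearity: E[X] = Σ_H E[X_H] = 2520 · p^{8} = 2520 · 390625/16777216 = 123046875/2097152.
Numerically: E[X] ≈ 58.67.

E[X] = 2520 · (5/8)^{8} = 123046875/2097152 ≈ 58.67.


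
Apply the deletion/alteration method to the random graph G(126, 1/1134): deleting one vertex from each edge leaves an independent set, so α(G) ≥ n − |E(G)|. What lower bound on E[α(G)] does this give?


E[|E(G)|] = C(126, 2)·p = 7875 · (1/1134) = 125/18.
E[α(G)] ≥ n − E[|E(G)|] = 126 − 125/18 = 2143/18.
Numerically: ≈ 119.05556.
(This is only a lower bound; the true E[α(G)] may be larger.)

E[α(G)] ≥ 2143/18 ≈ 119.05556.


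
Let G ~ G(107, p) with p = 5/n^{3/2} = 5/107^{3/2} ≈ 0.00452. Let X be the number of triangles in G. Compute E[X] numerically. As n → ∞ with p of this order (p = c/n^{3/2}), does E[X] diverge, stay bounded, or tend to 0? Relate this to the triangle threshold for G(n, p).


Number of potential triangles: C(107, 3) = 198485.
Each occurs with probability p³ ≈ (0.00452)³ ≈ 9.21898e-08.
By linearity: E[X] = C(107, 3)·p³ ≈ 198485 · 9.21898e-08 ≈ 0.018.
Since α = 3/2 > 1, p = c/n^{3/2} = o(1/n) is below the triangle threshold p ~ 1/n. Asymptotically E[X] ~ (c³/6)·n^{3(1−α)} = (5³/6)·n^{-1.5} → 0, so by Markov's inequality G has no triangles w.h.p.

E[X] ≈ 0.018; in regime p = Θ(1/n^{3/2}) E[X] tends to 0 (below the triangle threshold p ~ 1/n).


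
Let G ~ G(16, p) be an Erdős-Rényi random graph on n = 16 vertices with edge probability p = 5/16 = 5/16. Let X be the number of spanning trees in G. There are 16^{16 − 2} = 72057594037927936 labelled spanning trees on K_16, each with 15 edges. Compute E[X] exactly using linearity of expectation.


K_16 has 16^{16 − 2} = 72057594037927936 labelled spanning trees.
For each such spanning tree H, let X_H = 1 if all 15 edges of H are present in G. Then P[X_H = 1] = p^{15} = (5/16)^{15} = 30517578125/1152921504606846976.
Summing the indicators: E[X] = Σ_H E[X_H] = 72057594037927936 · p^{15} = 72057594037927936 · 30517578125/1152921504606846976 = 30517578125/16.
Numerically: E[X] ≈ 1.9073e+09.

E[X] = 72057594037927936 · (5/16)^{15} = 30517578125/16 ≈ 1.9073e+09.


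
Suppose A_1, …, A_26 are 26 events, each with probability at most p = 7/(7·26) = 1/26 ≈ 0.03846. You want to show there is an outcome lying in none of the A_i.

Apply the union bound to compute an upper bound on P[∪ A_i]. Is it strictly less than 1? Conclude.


Union bound: P[∪_{i=1}^{26} A_i] ≤ Σ_i P[A_i] ≤ 26·p = 26·(1/26) = 1.
Numerically: 1 ≈ 1.00000.
Is 1 < 1? NO.
Since the bound 1 is ≥ 1, the union bound is uninformative here; it does NOT by itself certify existence.

26·p = 1 ≈ 1.00000; existence NOT certified by the union bound.


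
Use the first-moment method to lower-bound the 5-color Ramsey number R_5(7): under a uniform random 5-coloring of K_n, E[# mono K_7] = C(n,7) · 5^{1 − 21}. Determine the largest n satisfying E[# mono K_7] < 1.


We need C(n, 7) · 5^{1 − 21} < 1, i.e. C(n, 7) < 5^{21 − 1} = 95367431640625.
Check values of n near the boundary:
  n = 332: C(332, 7) = 82772214646616; 82772214646616 < 95367431640625? YES
  n = 333: C(333, 7) = 84549532139028; 84549532139028 < 95367431640625? YES
  n = 334: C(334, 7) = 86359460961576; 86359460961576 < 95367431640625? YES
  n = 335: C(335, 7) = 88202498238195; 88202498238195 < 95367431640625? YES
  n = 336: C(336, 7) = 90079147136880; 90079147136880 < 95367431640625? YES
  n = 337: C(337, 7) = 91989916924632; 91989916924632 < 95367431640625? YES
  n = 338: C(338, 7) = 93935323022736; 93935323022736 < 95367431640625? YES
  n = 339: C(339, 7) = 95915887062372; 95915887062372 < 95367431640625? NO
The largest n with C(n, 7) < 95367431640625 is n = 338 (where E[X] = 93935323022736/95367431640625 ≈ 0.984983). Hence R_5(7) > 338, i.e. R_5(7) ≥ 339.

Largest n = 338; hence R_5(7) > 338.


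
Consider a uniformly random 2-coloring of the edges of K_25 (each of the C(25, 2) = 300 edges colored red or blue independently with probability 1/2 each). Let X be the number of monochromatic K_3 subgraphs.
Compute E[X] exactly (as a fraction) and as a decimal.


Let X = Σ_S X_S over the C(25, 3) = 2300 subsets S of size 3, where X_S = 1 if the K_3 on S is monochromatic.
For a fixed S, the K_3 on S has C(3, 2) = 3 edges. P[all 3 edges red] = (1/2)^3, and likewise for blue, so P[monochromatic] = 2·(1/2)^3 = 2^{1 − 3} = 1/4.
By linearity of expectation: E[X] = C(25, 3) · 2^{1 − 3} = 2300 · 1/4 = 575.
Numerically: E[X] ≈ 575.000.

E[X] = C(25,3)·2^(1−C(3,2)) = 575 ≈ 575.000.


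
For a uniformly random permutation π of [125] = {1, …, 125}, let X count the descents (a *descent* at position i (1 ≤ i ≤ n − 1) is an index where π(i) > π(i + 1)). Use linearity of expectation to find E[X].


Write X = Σ X_I over i = 1, …, 124, with X_I the indicator of one descent.
There are 124 indicators.
For each fixed i, the pair (π(i), π(i+1)) is a uniformly random ordered pair of distinct values from {1, …, 125}; by symmetry P[π(i) > π(i+1)] = 1/2.
By linearity: E[X] = 124 · (1/2) = (125 − 1) · (1/2) = 62 ≈ 62.00000.

E[X] = 62 = 62.00000.


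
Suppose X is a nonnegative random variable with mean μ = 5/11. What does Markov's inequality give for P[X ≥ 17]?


μ = E[X] = 5/11, a = 17.
Markov: P[X ≥ 17] ≤ μ/a = (5/11)/17 = 5/187.
Numerically: ≈ 0.027.
(Since a = 17 > μ = 0.455, the bound 5/187 is < 1 and informative.)

P[X ≥ 17] ≤ 5/187 ≈ 0.027.


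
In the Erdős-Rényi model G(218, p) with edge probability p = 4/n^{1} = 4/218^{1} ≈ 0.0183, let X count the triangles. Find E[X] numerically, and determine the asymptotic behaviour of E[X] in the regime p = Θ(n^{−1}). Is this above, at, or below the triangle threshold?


Number of potential triangles: C(218, 3) = 1703016.
Each occurs with probability p³ ≈ (0.0183)³ ≈ 6.17747e-06.
By linearity: E[X] = C(218, 3)·p³ ≈ 1703016 · 6.17747e-06 ≈ 10.520.
Here α = 1, so p = 4/n is exactly at the triangle threshold p ~ 1/n. Asymptotically E[X] → c³/6 = 4³/6 = 32/3 ≈ 10.667, a bounded constant. In this regime the triangle count is asymptotically Poisson(c³/6).

E[X] ≈ 10.520; in regime p = Θ(1/n^{1}) E[X] stays bounded (at the triangle threshold p ~ 1/n).


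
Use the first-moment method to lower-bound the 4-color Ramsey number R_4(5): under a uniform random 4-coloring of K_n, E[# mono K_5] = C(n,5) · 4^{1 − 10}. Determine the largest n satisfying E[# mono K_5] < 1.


We need C(n, 5) · 4^{1 − 10} < 1, i.e. C(n, 5) < 4^{10 − 1} = 262144.
Check values of n near the boundary:
  n = 28: C(28, 5) = 98280; 98280 < 262144? YES
  n = 29: C(29, 5) = 118755; 118755 < 262144? YES
  n = 30: C(30, 5) = 142506; 142506 < 262144? YES
  n = 31: C(31, 5) = 169911; 169911 < 262144? YES
  n = 32: C(32, 5) = 201376; 201376 < 262144? YES
  n = 33: C(33, 5) = 237336; 237336 < 262144? YES
  n = 34: C(34, 5) = 278256; 278256 < 262144? NO
  n = 35: C(35, 5) = 324632; 324632 < 262144? NO
The largest n with C(n, 5) < 262144 is n = 33 (where E[X] = 29667/32768 ≈ 0.9053650). Hence R_4(5) > 33, i.e. R_4(5) ≥ 34.

Largest n = 33; hence R_4(5) > 33.
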